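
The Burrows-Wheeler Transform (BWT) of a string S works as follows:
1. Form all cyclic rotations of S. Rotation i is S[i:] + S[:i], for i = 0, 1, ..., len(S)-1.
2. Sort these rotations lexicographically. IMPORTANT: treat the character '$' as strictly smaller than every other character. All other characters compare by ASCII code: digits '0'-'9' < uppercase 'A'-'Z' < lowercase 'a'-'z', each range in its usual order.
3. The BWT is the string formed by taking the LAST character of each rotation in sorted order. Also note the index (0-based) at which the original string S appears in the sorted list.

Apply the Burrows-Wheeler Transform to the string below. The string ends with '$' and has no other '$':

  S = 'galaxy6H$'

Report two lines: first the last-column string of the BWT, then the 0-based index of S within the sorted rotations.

Answer: Hy6gl$aax
5

Derivation:
All 9 rotations (rotation i = S[i:]+S[:i]):
  rot[0] = galaxy6H$
  rot[1] = alaxy6H$g
  rot[2] = laxy6H$ga
  rot[3] = axy6H$gal
  rot[4] = xy6H$gala
  rot[5] = y6H$galax
  rot[6] = 6H$galaxy
  rot[7] = H$galaxy6
  rot[8] = $galaxy6H
Sorted (with $ < everything):
  sorted[0] = $galaxy6H  (last char: 'H')
  sorted[1] = 6H$galaxy  (last char: 'y')
  sorted[2] = H$galaxy6  (last char: '6')
  sorted[3] = alaxy6H$g  (last char: 'g')
  sorted[4] = axy6H$gal  (last char: 'l')
  sorted[5] = galaxy6H$  (last char: '$')
  sorted[6] = laxy6H$ga  (last char: 'a')
  sorted[7] = xy6H$gala  (last char: 'a')
  sorted[8] = y6H$galax  (last char: 'x')
Last column: Hy6gl$aax
Original string S is at sorted index 5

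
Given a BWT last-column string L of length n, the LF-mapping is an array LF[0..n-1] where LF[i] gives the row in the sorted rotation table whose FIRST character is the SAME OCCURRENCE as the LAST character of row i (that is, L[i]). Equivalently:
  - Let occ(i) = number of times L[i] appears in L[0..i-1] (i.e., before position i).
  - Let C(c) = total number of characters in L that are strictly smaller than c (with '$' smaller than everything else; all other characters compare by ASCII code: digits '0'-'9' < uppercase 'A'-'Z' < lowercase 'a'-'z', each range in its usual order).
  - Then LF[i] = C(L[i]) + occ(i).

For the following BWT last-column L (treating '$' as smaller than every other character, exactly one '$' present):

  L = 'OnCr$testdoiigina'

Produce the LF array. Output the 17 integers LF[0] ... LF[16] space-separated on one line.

Answer: 2 10 1 13 0 15 5 14 16 4 12 7 8 6 9 11 3

Derivation:
Char counts: '$':1, 'C':1, 'O':1, 'a':1, 'd':1, 'e':1, 'g':1, 'i':3, 'n':2, 'o':1, 'r':1, 's':1, 't':2
C (first-col start): C('$')=0, C('C')=1, C('O')=2, C('a')=3, C('d')=4, C('e')=5, C('g')=6, C('i')=7, C('n')=10, C('o')=12, C('r')=13, C('s')=14, C('t')=15
L[0]='O': occ=0, LF[0]=C('O')+0=2+0=2
L[1]='n': occ=0, LF[1]=C('n')+0=10+0=10
L[2]='C': occ=0, LF[2]=C('C')+0=1+0=1
L[3]='r': occ=0, LF[3]=C('r')+0=13+0=13
L[4]='$': occ=0, LF[4]=C('$')+0=0+0=0
L[5]='t': occ=0, LF[5]=C('t')+0=15+0=15
L[6]='e': occ=0, LF[6]=C('e')+0=5+0=5
L[7]='s': occ=0, LF[7]=C('s')+0=14+0=14
L[8]='t': occ=1, LF[8]=C('t')+1=15+1=16
L[9]='d': occ=0, LF[9]=C('d')+0=4+0=4
L[10]='o': occ=0, LF[10]=C('o')+0=12+0=12
L[11]='i': occ=0, LF[11]=C('i')+0=7+0=7
L[12]='i': occ=1, LF[12]=C('i')+1=7+1=8
L[13]='g': occ=0, LF[13]=C('g')+0=6+0=6
L[14]='i': occ=2, LF[14]=C('i')+2=7+2=9
L[15]='n': occ=1, LF[15]=C('n')+1=10+1=11
L[16]='a': occ=0, LF[16]=C('a')+0=3+0=3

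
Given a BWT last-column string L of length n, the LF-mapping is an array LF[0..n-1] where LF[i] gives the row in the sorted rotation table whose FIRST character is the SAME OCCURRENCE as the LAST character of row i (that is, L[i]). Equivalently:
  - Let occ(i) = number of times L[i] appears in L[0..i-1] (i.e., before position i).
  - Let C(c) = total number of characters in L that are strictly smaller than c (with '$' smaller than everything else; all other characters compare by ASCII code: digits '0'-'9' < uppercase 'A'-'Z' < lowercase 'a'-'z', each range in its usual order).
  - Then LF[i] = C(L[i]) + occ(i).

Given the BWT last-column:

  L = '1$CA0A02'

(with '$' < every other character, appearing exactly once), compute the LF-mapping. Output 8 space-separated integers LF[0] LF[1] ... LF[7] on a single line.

Answer: 3 0 7 5 1 6 2 4

Derivation:
Char counts: '$':1, '0':2, '1':1, '2':1, 'A':2, 'C':1
C (first-col start): C('$')=0, C('0')=1, C('1')=3, C('2')=4, C('A')=5, C('C')=7
L[0]='1': occ=0, LF[0]=C('1')+0=3+0=3
L[1]='$': occ=0, LF[1]=C('$')+0=0+0=0
L[2]='C': occ=0, LF[2]=C('C')+0=7+0=7
L[3]='A': occ=0, LF[3]=C('A')+0=5+0=5
L[4]='0': occ=0, LF[4]=C('0')+0=1+0=1
L[5]='A': occ=1, LF[5]=C('A')+1=5+1=6
L[6]='0': occ=1, LF[6]=C('0')+1=1+1=2
L[7]='2': occ=0, LF[7]=C('2')+0=4+0=4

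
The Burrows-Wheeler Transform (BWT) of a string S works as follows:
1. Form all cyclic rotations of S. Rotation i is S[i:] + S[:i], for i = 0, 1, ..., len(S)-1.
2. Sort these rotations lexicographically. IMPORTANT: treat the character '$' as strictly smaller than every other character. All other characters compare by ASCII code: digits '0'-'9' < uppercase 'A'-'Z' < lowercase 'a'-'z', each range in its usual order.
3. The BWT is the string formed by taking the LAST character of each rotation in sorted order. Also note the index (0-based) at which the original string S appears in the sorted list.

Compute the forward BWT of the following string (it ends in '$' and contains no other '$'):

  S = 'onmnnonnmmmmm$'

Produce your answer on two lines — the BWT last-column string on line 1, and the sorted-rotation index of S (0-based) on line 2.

Answer: mmmmmnnnoomn$n
12

Derivation:
All 14 rotations (rotation i = S[i:]+S[:i]):
  rot[0] = onmnnonnmmmmm$
  rot[1] = nmnnonnmmmmm$o
  rot[2] = mnnonnmmmmm$on
  rot[3] = nnonnmmmmm$onm
  rot[4] = nonnmmmmm$onmn
  rot[5] = onnmmmmm$onmnn
  rot[6] = nnmmmmm$onmnno
  rot[7] = nmmmmm$onmnnon
  rot[8] = mmmmm$onmnnonn
  rot[9] = mmmm$onmnnonnm
  rot[10] = mmm$onmnnonnmm
  rot[11] = mm$onmnnonnmmm
  rot[12] = m$onmnnonnmmmm
  rot[13] = $onmnnonnmmmmm
Sorted (with $ < everything):
  sorted[0] = $onmnnonnmmmmm  (last char: 'm')
  sorted[1] = m$onmnnonnmmmm  (last char: 'm')
  sorted[2] = mm$onmnnonnmmm  (last char: 'm')
  sorted[3] = mmm$onmnnonnmm  (last char: 'm')
  sorted[4] = mmmm$onmnnonnm  (last char: 'm')
  sorted[5] = mmmmm$onmnnonn  (last char: 'n')
  sorted[6] = mnnonnmmmmm$on  (last char: 'n')
  sorted[7] = nmmmmm$onmnnon  (last char: 'n')
  sorted[8] = nmnnonnmmmmm$o  (last char: 'o')
  sorted[9] = nnmmmmm$onmnno  (last char: 'o')
  sorted[10] = nnonnmmmmm$onm  (last char: 'm')
  sorted[11] = nonnmmmmm$onmn  (last char: 'n')
  sorted[12] = onmnnonnmmmmm$  (last char: '$')
  sorted[13] = onnmmmmm$onmnn  (last char: 'n')
Last column: mmmmmnnnoomn$n
Original string S is at sorted index 12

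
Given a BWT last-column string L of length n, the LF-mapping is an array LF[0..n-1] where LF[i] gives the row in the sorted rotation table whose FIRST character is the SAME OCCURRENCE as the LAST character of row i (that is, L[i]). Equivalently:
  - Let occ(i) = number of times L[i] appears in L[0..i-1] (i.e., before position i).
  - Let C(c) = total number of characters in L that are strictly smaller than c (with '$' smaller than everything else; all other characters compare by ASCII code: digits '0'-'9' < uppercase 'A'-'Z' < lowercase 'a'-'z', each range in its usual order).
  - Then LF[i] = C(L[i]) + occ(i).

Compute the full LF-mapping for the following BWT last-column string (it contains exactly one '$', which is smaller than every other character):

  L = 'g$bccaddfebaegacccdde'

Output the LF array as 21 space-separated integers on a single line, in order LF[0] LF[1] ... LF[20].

Answer: 19 0 4 6 7 1 11 12 18 15 5 2 16 20 3 8 9 10 13 14 17

Derivation:
Char counts: '$':1, 'a':3, 'b':2, 'c':5, 'd':4, 'e':3, 'f':1, 'g':2
C (first-col start): C('$')=0, C('a')=1, C('b')=4, C('c')=6, C('d')=11, C('e')=15, C('f')=18, C('g')=19
L[0]='g': occ=0, LF[0]=C('g')+0=19+0=19
L[1]='$': occ=0, LF[1]=C('$')+0=0+0=0
L[2]='b': occ=0, LF[2]=C('b')+0=4+0=4
L[3]='c': occ=0, LF[3]=C('c')+0=6+0=6
L[4]='c': occ=1, LF[4]=C('c')+1=6+1=7
L[5]='a': occ=0, LF[5]=C('a')+0=1+0=1
L[6]='d': occ=0, LF[6]=C('d')+0=11+0=11
L[7]='d': occ=1, LF[7]=C('d')+1=11+1=12
L[8]='f': occ=0, LF[8]=C('f')+0=18+0=18
L[9]='e': occ=0, LF[9]=C('e')+0=15+0=15
L[10]='b': occ=1, LF[10]=C('b')+1=4+1=5
L[11]='a': occ=1, LF[11]=C('a')+1=1+1=2
L[12]='e': occ=1, LF[12]=C('e')+1=15+1=16
L[13]='g': occ=1, LF[13]=C('g')+1=19+1=20
L[14]='a': occ=2, LF[14]=C('a')+2=1+2=3
L[15]='c': occ=2, LF[15]=C('c')+2=6+2=8
L[16]='c': occ=3, LF[16]=C('c')+3=6+3=9
L[17]='c': occ=4, LF[17]=C('c')+4=6+4=10
L[18]='d': occ=2, LF[18]=C('d')+2=11+2=13
L[19]='d': occ=3, LF[19]=C('d')+3=11+3=14
L[20]='e': occ=2, LF[20]=C('e')+2=15+2=17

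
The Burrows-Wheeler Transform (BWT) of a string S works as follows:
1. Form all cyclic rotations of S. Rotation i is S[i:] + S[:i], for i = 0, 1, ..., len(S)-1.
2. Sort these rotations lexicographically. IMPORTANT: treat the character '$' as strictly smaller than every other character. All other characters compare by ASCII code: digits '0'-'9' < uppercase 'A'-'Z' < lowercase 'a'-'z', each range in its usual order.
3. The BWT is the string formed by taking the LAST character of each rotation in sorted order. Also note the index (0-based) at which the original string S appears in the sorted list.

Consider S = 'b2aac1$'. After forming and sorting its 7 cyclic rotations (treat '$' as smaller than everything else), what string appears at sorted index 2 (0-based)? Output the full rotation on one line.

Answer: 2aac1$b

Derivation:
All 7 rotations (rotation i = S[i:]+S[:i]):
  rot[0] = b2aac1$
  rot[1] = 2aac1$b
  rot[2] = aac1$b2
  rot[3] = ac1$b2a
  rot[4] = c1$b2aa
  rot[5] = 1$b2aac
  rot[6] = $b2aac1
Sorted (with $ < everything):
  sorted[0] = $b2aac1
  sorted[1] = 1$b2aac
  sorted[2] = 2aac1$b
  sorted[3] = aac1$b2
  sorted[4] = ac1$b2a
  sorted[5] = b2aac1$
  sorted[6] = c1$b2aa
sorted[2] = 2aac1$b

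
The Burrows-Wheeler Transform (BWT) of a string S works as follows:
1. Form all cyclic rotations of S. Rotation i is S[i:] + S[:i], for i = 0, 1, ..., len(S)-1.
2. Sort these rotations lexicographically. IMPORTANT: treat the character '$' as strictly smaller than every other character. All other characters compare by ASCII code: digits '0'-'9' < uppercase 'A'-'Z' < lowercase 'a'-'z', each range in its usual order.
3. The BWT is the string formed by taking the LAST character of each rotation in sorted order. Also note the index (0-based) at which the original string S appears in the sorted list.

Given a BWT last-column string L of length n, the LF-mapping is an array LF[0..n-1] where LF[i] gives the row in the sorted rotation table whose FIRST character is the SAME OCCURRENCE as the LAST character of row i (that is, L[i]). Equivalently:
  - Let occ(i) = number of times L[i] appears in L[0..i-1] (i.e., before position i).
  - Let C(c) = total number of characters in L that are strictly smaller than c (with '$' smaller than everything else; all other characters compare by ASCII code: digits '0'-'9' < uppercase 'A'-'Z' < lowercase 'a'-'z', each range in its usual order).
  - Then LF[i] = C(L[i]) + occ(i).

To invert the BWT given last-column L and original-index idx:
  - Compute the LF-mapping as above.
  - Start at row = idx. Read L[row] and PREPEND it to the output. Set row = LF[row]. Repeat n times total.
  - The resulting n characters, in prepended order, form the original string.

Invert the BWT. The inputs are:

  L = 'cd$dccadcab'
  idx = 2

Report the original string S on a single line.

LF mapping: 4 8 0 9 5 6 1 10 7 2 3
Walk LF starting at row 2, prepending L[row]:
  step 1: row=2, L[2]='$', prepend. Next row=LF[2]=0
  step 2: row=0, L[0]='c', prepend. Next row=LF[0]=4
  step 3: row=4, L[4]='c', prepend. Next row=LF[4]=5
  step 4: row=5, L[5]='c', prepend. Next row=LF[5]=6
  step 5: row=6, L[6]='a', prepend. Next row=LF[6]=1
  step 6: row=1, L[1]='d', prepend. Next row=LF[1]=8
  step 7: row=8, L[8]='c', prepend. Next row=LF[8]=7
  step 8: row=7, L[7]='d', prepend. Next row=LF[7]=10
  step 9: row=10, L[10]='b', prepend. Next row=LF[10]=3
  step 10: row=3, L[3]='d', prepend. Next row=LF[3]=9
  step 11: row=9, L[9]='a', prepend. Next row=LF[9]=2
Reversed output: adbdcdaccc$

Answer: adbdcdaccc$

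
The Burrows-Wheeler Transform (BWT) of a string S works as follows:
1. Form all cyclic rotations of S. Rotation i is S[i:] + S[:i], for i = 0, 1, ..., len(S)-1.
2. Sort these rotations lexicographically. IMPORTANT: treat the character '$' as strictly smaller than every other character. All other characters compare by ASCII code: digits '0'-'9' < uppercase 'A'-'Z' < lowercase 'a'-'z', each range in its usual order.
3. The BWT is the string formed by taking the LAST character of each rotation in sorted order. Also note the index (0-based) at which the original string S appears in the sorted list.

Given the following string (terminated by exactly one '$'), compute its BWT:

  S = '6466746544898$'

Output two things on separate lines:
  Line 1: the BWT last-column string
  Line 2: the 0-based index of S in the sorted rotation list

Answer: 857646$4466948
6

Derivation:
All 14 rotations (rotation i = S[i:]+S[:i]):
  rot[0] = 6466746544898$
  rot[1] = 466746544898$6
  rot[2] = 66746544898$64
  rot[3] = 6746544898$646
  rot[4] = 746544898$6466
  rot[5] = 46544898$64667
  rot[6] = 6544898$646674
  rot[7] = 544898$6466746
  rot[8] = 44898$64667465
  rot[9] = 4898$646674654
  rot[10] = 898$6466746544
  rot[11] = 98$64667465448
  rot[12] = 8$646674654489
  rot[13] = $6466746544898
Sorted (with $ < everything):
  sorted[0] = $6466746544898  (last char: '8')
  sorted[1] = 44898$64667465  (last char: '5')
  sorted[2] = 46544898$64667  (last char: '7')
  sorted[3] = 466746544898$6  (last char: '6')
  sorted[4] = 4898$646674654  (last char: '4')
  sorted[5] = 544898$6466746  (last char: '6')
  sorted[6] = 6466746544898$  (last char: '$')
  sorted[7] = 6544898$646674  (last char: '4')
  sorted[8] = 66746544898$64  (last char: '4')
  sorted[9] = 6746544898$646  (last char: '6')
  sorted[10] = 746544898$6466  (last char: '6')
  sorted[11] = 8$646674654489  (last char: '9')
  sorted[12] = 898$6466746544  (last char: '4')
  sorted[13] = 98$64667465448  (last char: '8')
Last column: 857646$4466948
Original string S is at sorted index 6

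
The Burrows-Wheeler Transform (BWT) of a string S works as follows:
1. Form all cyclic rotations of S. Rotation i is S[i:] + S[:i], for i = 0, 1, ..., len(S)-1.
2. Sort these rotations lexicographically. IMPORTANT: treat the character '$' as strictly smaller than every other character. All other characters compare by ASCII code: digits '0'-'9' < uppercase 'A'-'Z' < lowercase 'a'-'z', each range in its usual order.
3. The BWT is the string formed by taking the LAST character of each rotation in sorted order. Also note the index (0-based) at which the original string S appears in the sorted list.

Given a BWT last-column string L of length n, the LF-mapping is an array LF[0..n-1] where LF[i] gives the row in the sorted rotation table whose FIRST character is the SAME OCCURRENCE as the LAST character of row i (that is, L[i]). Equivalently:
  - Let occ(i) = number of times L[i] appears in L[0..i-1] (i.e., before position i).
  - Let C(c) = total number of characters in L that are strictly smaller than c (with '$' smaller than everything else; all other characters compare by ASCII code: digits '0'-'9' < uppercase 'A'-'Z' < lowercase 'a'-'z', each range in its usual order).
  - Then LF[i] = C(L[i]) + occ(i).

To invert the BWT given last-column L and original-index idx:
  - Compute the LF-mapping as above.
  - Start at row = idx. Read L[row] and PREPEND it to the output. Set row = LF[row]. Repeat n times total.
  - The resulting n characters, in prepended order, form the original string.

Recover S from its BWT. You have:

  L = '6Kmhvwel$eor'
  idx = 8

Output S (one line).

Answer: overwhelmK6$

Derivation:
LF mapping: 1 2 7 5 10 11 3 6 0 4 8 9
Walk LF starting at row 8, prepending L[row]:
  step 1: row=8, L[8]='$', prepend. Next row=LF[8]=0
  step 2: row=0, L[0]='6', prepend. Next row=LF[0]=1
  step 3: row=1, L[1]='K', prepend. Next row=LF[1]=2
  step 4: row=2, L[2]='m', prepend. Next row=LF[2]=7
  step 5: row=7, L[7]='l', prepend. Next row=LF[7]=6
  step 6: row=6, L[6]='e', prepend. Next row=LF[6]=3
  step 7: row=3, L[3]='h', prepend. Next row=LF[3]=5
  step 8: row=5, L[5]='w', prepend. Next row=LF[5]=11
  step 9: row=11, L[11]='r', prepend. Next row=LF[11]=9
  step 10: row=9, L[9]='e', prepend. Next row=LF[9]=4
  step 11: row=4, L[4]='v', prepend. Next row=LF[4]=10
  step 12: row=10, L[10]='o', prepend. Next row=LF[10]=8
Reversed output: overwhelmK6$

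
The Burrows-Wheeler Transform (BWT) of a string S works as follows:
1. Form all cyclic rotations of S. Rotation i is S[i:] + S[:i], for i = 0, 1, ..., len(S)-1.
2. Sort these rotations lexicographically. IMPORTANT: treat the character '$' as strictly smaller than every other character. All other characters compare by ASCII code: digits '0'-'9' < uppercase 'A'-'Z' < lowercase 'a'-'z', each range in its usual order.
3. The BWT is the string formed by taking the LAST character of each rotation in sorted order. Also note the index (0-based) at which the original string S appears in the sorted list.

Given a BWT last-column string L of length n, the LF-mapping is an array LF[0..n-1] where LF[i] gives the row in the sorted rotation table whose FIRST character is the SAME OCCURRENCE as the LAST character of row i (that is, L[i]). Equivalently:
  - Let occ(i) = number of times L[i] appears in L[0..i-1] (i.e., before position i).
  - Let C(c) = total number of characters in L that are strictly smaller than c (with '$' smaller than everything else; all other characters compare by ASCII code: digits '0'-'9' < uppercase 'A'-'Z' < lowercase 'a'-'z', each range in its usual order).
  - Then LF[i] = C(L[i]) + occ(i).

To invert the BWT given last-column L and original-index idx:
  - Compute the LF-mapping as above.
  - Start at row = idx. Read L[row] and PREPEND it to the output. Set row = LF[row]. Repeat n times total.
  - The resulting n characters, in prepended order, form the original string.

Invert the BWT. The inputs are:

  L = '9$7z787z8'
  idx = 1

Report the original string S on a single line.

LF mapping: 6 0 1 7 2 4 3 8 5
Walk LF starting at row 1, prepending L[row]:
  step 1: row=1, L[1]='$', prepend. Next row=LF[1]=0
  step 2: row=0, L[0]='9', prepend. Next row=LF[0]=6
  step 3: row=6, L[6]='7', prepend. Next row=LF[6]=3
  step 4: row=3, L[3]='z', prepend. Next row=LF[3]=7
  step 5: row=7, L[7]='z', prepend. Next row=LF[7]=8
  step 6: row=8, L[8]='8', prepend. Next row=LF[8]=5
  step 7: row=5, L[5]='8', prepend. Next row=LF[5]=4
  step 8: row=4, L[4]='7', prepend. Next row=LF[4]=2
  step 9: row=2, L[2]='7', prepend. Next row=LF[2]=1
Reversed output: 7788zz79$

Answer: 7788zz79$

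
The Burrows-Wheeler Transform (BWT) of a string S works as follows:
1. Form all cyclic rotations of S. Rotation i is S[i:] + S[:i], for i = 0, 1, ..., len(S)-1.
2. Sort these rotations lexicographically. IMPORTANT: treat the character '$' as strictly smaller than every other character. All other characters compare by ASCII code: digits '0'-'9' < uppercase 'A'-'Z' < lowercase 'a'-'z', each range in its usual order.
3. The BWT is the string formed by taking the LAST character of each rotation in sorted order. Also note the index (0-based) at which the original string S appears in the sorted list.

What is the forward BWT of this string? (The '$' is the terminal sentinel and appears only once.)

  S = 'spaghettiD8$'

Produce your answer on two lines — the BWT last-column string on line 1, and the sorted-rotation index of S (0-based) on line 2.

All 12 rotations (rotation i = S[i:]+S[:i]):
  rot[0] = spaghettiD8$
  rot[1] = paghettiD8$s
  rot[2] = aghettiD8$sp
  rot[3] = ghettiD8$spa
  rot[4] = hettiD8$spag
  rot[5] = ettiD8$spagh
  rot[6] = ttiD8$spaghe
  rot[7] = tiD8$spaghet
  rot[8] = iD8$spaghett
  rot[9] = D8$spaghetti
  rot[10] = 8$spaghettiD
  rot[11] = $spaghettiD8
Sorted (with $ < everything):
  sorted[0] = $spaghettiD8  (last char: '8')
  sorted[1] = 8$spaghettiD  (last char: 'D')
  sorted[2] = D8$spaghetti  (last char: 'i')
  sorted[3] = aghettiD8$sp  (last char: 'p')
  sorted[4] = ettiD8$spagh  (last char: 'h')
  sorted[5] = ghettiD8$spa  (last char: 'a')
  sorted[6] = hettiD8$spag  (last char: 'g')
  sorted[7] = iD8$spaghett  (last char: 't')
  sorted[8] = paghettiD8$s  (last char: 's')
  sorted[9] = spaghettiD8$  (last char: '$')
  sorted[10] = tiD8$spaghet  (last char: 't')
  sorted[11] = ttiD8$spaghe  (last char: 'e')
Last column: 8Diphagts$te
Original string S is at sorted index 9

Answer: 8Diphagts$te
9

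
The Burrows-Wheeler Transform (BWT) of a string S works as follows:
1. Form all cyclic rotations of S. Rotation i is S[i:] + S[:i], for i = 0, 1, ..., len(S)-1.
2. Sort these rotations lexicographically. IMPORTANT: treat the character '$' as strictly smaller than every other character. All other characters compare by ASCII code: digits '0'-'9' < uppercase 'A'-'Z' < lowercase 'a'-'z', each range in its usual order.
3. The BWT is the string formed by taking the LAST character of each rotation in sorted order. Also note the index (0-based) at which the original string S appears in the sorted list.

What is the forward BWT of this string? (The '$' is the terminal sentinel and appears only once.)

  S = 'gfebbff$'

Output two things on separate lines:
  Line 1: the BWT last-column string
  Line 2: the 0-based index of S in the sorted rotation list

All 8 rotations (rotation i = S[i:]+S[:i]):
  rot[0] = gfebbff$
  rot[1] = febbff$g
  rot[2] = ebbff$gf
  rot[3] = bbff$gfe
  rot[4] = bff$gfeb
  rot[5] = ff$gfebb
  rot[6] = f$gfebbf
  rot[7] = $gfebbff
Sorted (with $ < everything):
  sorted[0] = $gfebbff  (last char: 'f')
  sorted[1] = bbff$gfe  (last char: 'e')
  sorted[2] = bff$gfeb  (last char: 'b')
  sorted[3] = ebbff$gf  (last char: 'f')
  sorted[4] = f$gfebbf  (last char: 'f')
  sorted[5] = febbff$g  (last char: 'g')
  sorted[6] = ff$gfebb  (last char: 'b')
  sorted[7] = gfebbff$  (last char: '$')
Last column: febffgb$
Original string S is at sorted index 7

Answer: febffgb$
7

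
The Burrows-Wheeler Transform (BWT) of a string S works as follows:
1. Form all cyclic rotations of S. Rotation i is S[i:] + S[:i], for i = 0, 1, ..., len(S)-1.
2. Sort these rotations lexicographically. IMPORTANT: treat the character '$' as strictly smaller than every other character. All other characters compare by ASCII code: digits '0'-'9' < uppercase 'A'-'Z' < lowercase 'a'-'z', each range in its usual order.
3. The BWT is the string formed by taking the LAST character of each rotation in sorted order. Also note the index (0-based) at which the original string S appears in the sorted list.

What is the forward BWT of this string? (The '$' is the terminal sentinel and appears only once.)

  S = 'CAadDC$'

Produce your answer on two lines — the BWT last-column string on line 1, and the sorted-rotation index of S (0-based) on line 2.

Answer: CCD$dAa
3

Derivation:
All 7 rotations (rotation i = S[i:]+S[:i]):
  rot[0] = CAadDC$
  rot[1] = AadDC$C
  rot[2] = adDC$CA
  rot[3] = dDC$CAa
  rot[4] = DC$CAad
  rot[5] = C$CAadD
  rot[6] = $CAadDC
Sorted (with $ < everything):
  sorted[0] = $CAadDC  (last char: 'C')
  sorted[1] = AadDC$C  (last char: 'C')
  sorted[2] = C$CAadD  (last char: 'D')
  sorted[3] = CAadDC$  (last char: '$')
  sorted[4] = DC$CAad  (last char: 'd')
  sorted[5] = adDC$CA  (last char: 'A')
  sorted[6] = dDC$CAa  (last char: 'a')
Last column: CCD$dAa
Original string S is at sorted index 3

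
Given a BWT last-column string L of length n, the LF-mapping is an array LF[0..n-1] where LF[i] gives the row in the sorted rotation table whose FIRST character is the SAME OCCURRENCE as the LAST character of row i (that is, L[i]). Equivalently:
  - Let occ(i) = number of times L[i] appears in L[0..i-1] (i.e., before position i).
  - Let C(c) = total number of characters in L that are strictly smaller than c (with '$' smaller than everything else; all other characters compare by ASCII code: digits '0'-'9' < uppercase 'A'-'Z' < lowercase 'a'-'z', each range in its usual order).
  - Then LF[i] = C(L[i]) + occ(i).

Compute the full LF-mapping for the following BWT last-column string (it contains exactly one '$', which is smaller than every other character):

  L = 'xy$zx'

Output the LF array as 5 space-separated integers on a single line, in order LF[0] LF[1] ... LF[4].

Char counts: '$':1, 'x':2, 'y':1, 'z':1
C (first-col start): C('$')=0, C('x')=1, C('y')=3, C('z')=4
L[0]='x': occ=0, LF[0]=C('x')+0=1+0=1
L[1]='y': occ=0, LF[1]=C('y')+0=3+0=3
L[2]='$': occ=0, LF[2]=C('$')+0=0+0=0
L[3]='z': occ=0, LF[3]=C('z')+0=4+0=4
L[4]='x': occ=1, LF[4]=C('x')+1=1+1=2

Answer: 1 3 0 4 2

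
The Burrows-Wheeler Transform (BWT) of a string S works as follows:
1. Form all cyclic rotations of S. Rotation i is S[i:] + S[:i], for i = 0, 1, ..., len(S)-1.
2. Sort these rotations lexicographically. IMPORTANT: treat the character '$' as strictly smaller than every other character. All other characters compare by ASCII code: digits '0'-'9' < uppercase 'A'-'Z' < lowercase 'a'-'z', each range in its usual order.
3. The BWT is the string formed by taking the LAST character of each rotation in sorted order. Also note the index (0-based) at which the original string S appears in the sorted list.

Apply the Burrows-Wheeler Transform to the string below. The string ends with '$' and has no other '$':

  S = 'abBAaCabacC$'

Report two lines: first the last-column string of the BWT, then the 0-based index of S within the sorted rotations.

All 12 rotations (rotation i = S[i:]+S[:i]):
  rot[0] = abBAaCabacC$
  rot[1] = bBAaCabacC$a
  rot[2] = BAaCabacC$ab
  rot[3] = AaCabacC$abB
  rot[4] = aCabacC$abBA
  rot[5] = CabacC$abBAa
  rot[6] = abacC$abBAaC
  rot[7] = bacC$abBAaCa
  rot[8] = acC$abBAaCab
  rot[9] = cC$abBAaCaba
  rot[10] = C$abBAaCabac
  rot[11] = $abBAaCabacC
Sorted (with $ < everything):
  sorted[0] = $abBAaCabacC  (last char: 'C')
  sorted[1] = AaCabacC$abB  (last char: 'B')
  sorted[2] = BAaCabacC$ab  (last char: 'b')
  sorted[3] = C$abBAaCabac  (last char: 'c')
  sorted[4] = CabacC$abBAa  (last char: 'a')
  sorted[5] = aCabacC$abBA  (last char: 'A')
  sorted[6] = abBAaCabacC$  (last char: '$')
  sorted[7] = abacC$abBAaC  (last char: 'C')
  sorted[8] = acC$abBAaCab  (last char: 'b')
  sorted[9] = bBAaCabacC$a  (last char: 'a')
  sorted[10] = bacC$abBAaCa  (last char: 'a')
  sorted[11] = cC$abBAaCaba  (last char: 'a')
Last column: CBbcaA$Cbaaa
Original string S is at sorted index 6

Answer: CBbcaA$Cbaaa
6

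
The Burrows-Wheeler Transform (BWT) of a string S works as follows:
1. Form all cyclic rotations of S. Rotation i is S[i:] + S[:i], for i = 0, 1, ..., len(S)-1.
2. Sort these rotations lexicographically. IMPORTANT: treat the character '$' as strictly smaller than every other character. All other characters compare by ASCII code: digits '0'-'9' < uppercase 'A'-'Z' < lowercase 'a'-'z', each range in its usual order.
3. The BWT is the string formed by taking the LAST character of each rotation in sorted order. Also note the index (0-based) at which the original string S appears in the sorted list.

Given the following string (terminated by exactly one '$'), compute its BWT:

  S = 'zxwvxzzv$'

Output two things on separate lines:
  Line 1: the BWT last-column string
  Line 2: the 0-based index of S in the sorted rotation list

All 9 rotations (rotation i = S[i:]+S[:i]):
  rot[0] = zxwvxzzv$
  rot[1] = xwvxzzv$z
  rot[2] = wvxzzv$zx
  rot[3] = vxzzv$zxw
  rot[4] = xzzv$zxwv
  rot[5] = zzv$zxwvx
  rot[6] = zv$zxwvxz
  rot[7] = v$zxwvxzz
  rot[8] = $zxwvxzzv
Sorted (with $ < everything):
  sorted[0] = $zxwvxzzv  (last char: 'v')
  sorted[1] = v$zxwvxzz  (last char: 'z')
  sorted[2] = vxzzv$zxw  (last char: 'w')
  sorted[3] = wvxzzv$zx  (last char: 'x')
  sorted[4] = xwvxzzv$z  (last char: 'z')
  sorted[5] = xzzv$zxwv  (last char: 'v')
  sorted[6] = zv$zxwvxz  (last char: 'z')
  sorted[7] = zxwvxzzv$  (last char: '$')
  sorted[8] = zzv$zxwvx  (last char: 'x')
Last column: vzwxzvz$x
Original string S is at sorted index 7

Answer: vzwxzvz$x
7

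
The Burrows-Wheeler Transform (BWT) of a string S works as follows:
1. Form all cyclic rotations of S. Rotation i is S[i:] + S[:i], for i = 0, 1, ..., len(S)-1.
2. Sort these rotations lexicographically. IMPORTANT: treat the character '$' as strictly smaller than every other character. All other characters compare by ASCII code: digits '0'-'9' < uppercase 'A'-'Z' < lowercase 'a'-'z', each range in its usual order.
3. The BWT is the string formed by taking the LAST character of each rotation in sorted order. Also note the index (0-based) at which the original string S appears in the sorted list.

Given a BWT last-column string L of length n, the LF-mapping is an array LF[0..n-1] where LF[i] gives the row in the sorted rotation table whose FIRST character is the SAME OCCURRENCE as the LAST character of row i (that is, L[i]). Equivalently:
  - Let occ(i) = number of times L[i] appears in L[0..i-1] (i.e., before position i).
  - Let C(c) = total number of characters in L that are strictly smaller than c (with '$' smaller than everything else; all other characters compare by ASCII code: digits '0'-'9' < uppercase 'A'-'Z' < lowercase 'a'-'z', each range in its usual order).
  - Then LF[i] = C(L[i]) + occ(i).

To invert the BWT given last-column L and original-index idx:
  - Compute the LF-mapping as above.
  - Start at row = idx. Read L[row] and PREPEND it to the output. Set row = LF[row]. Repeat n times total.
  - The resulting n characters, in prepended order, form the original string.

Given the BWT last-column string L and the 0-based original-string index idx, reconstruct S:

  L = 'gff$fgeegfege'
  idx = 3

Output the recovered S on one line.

Answer: egfefefeggfg$

Derivation:
LF mapping: 9 5 6 0 7 10 1 2 11 8 3 12 4
Walk LF starting at row 3, prepending L[row]:
  step 1: row=3, L[3]='$', prepend. Next row=LF[3]=0
  step 2: row=0, L[0]='g', prepend. Next row=LF[0]=9
  step 3: row=9, L[9]='f', prepend. Next row=LF[9]=8
  step 4: row=8, L[8]='g', prepend. Next row=LF[8]=11
  step 5: row=11, L[11]='g', prepend. Next row=LF[11]=12
  step 6: row=12, L[12]='e', prepend. Next row=LF[12]=4
  step 7: row=4, L[4]='f', prepend. Next row=LF[4]=7
  step 8: row=7, L[7]='e', prepend. Next row=LF[7]=2
  step 9: row=2, L[2]='f', prepend. Next row=LF[2]=6
  step 10: row=6, L[6]='e', prepend. Next row=LF[6]=1
  step 11: row=1, L[1]='f', prepend. Next row=LF[1]=5
  step 12: row=5, L[5]='g', prepend. Next row=LF[5]=10
  step 13: row=10, L[10]='e', prepend. Next row=LF[10]=3
Reversed output: egfefefeggfg$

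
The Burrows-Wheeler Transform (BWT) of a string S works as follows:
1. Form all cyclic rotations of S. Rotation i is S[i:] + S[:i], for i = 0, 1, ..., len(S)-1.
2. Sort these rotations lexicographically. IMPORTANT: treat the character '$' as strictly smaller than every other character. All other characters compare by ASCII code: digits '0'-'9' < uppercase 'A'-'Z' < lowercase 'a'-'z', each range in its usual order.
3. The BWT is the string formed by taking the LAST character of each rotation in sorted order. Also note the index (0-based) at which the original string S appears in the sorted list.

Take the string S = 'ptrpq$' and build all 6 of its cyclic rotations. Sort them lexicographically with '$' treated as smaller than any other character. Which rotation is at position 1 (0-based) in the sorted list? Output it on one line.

All 6 rotations (rotation i = S[i:]+S[:i]):
  rot[0] = ptrpq$
  rot[1] = trpq$p
  rot[2] = rpq$pt
  rot[3] = pq$ptr
  rot[4] = q$ptrp
  rot[5] = $ptrpq
Sorted (with $ < everything):
  sorted[0] = $ptrpq
  sorted[1] = pq$ptr
  sorted[2] = ptrpq$
  sorted[3] = q$ptrp
  sorted[4] = rpq$pt
  sorted[5] = trpq$p
sorted[1] = pq$ptr

Answer: pq$ptr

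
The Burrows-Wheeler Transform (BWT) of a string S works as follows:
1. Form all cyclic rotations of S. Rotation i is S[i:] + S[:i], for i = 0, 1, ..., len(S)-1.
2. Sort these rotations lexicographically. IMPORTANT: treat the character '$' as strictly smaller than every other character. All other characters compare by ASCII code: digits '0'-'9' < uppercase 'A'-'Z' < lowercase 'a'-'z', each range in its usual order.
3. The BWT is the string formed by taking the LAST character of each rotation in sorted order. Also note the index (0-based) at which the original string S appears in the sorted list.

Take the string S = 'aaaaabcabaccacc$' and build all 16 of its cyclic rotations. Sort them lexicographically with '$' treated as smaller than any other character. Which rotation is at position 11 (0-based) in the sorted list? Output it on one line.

Answer: c$aaaaabcabaccac

Derivation:
All 16 rotations (rotation i = S[i:]+S[:i]):
  rot[0] = aaaaabcabaccacc$
  rot[1] = aaaabcabaccacc$a
  rot[2] = aaabcabaccacc$aa
  rot[3] = aabcabaccacc$aaa
  rot[4] = abcabaccacc$aaaa
  rot[5] = bcabaccacc$aaaaa
  rot[6] = cabaccacc$aaaaab
  rot[7] = abaccacc$aaaaabc
  rot[8] = baccacc$aaaaabca
  rot[9] = accacc$aaaaabcab
  rot[10] = ccacc$aaaaabcaba
  rot[11] = cacc$aaaaabcabac
  rot[12] = acc$aaaaabcabacc
  rot[13] = cc$aaaaabcabacca
  rot[14] = c$aaaaabcabaccac
  rot[15] = $aaaaabcabaccacc
Sorted (with $ < everything):
  sorted[0] = $aaaaabcabaccacc
  sorted[1] = aaaaabcabaccacc$
  sorted[2] = aaaabcabaccacc$a
  sorted[3] = aaabcabaccacc$aa
  sorted[4] = aabcabaccacc$aaa
  sorted[5] = abaccacc$aaaaabc
  sorted[6] = abcabaccacc$aaaa
  sorted[7] = acc$aaaaabcabacc
  sorted[8] = accacc$aaaaabcab
  sorted[9] = baccacc$aaaaabca
  sorted[10] = bcabaccacc$aaaaa
  sorted[11] = c$aaaaabcabaccac
  sorted[12] = cabaccacc$aaaaab
  sorted[13] = cacc$aaaaabcabac
  sorted[14] = cc$aaaaabcabacca
  sorted[15] = ccacc$aaaaabcaba
sorted[11] = c$aaaaabcabaccac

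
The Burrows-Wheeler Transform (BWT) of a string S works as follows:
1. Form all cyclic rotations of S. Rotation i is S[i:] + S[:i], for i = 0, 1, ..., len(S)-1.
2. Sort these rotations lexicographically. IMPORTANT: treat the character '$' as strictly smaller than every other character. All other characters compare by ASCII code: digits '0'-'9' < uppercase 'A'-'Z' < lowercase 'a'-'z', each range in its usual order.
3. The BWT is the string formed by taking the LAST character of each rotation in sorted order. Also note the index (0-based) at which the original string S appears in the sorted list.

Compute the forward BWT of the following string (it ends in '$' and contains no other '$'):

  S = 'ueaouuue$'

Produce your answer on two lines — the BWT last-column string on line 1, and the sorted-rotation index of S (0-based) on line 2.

Answer: eeuuau$uo
6

Derivation:
All 9 rotations (rotation i = S[i:]+S[:i]):
  rot[0] = ueaouuue$
  rot[1] = eaouuue$u
  rot[2] = aouuue$ue
  rot[3] = ouuue$uea
  rot[4] = uuue$ueao
  rot[5] = uue$ueaou
  rot[6] = ue$ueaouu
  rot[7] = e$ueaouuu
  rot[8] = $ueaouuue
Sorted (with $ < everything):
  sorted[0] = $ueaouuue  (last char: 'e')
  sorted[1] = aouuue$ue  (last char: 'e')
  sorted[2] = e$ueaouuu  (last char: 'u')
  sorted[3] = eaouuue$u  (last char: 'u')
  sorted[4] = ouuue$uea  (last char: 'a')
  sorted[5] = ue$ueaouu  (last char: 'u')
  sorted[6] = ueaouuue$  (last char: '$')
  sorted[7] = uue$ueaou  (last char: 'u')
  sorted[8] = uuue$ueao  (last char: 'o')
Last column: eeuuau$uo
Original string S is at sorted index 6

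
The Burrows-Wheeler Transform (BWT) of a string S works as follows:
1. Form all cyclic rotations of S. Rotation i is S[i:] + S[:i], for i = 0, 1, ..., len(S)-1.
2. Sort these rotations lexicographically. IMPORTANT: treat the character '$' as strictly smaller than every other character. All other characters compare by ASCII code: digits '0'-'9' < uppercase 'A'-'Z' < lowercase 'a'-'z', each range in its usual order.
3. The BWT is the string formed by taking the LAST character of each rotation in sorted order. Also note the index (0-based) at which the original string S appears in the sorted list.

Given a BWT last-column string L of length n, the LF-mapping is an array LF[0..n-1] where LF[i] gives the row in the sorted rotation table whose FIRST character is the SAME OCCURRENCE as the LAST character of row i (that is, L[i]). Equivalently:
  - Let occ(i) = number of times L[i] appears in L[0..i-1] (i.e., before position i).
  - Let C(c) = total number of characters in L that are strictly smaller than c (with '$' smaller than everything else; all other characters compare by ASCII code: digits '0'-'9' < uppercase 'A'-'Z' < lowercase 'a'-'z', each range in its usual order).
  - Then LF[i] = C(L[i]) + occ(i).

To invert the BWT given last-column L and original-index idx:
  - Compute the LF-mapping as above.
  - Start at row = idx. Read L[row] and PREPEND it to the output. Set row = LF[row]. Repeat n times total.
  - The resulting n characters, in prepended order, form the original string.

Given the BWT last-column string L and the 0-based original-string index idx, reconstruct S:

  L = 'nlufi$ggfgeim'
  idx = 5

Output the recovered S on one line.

LF mapping: 11 9 12 2 7 0 4 5 3 6 1 8 10
Walk LF starting at row 5, prepending L[row]:
  step 1: row=5, L[5]='$', prepend. Next row=LF[5]=0
  step 2: row=0, L[0]='n', prepend. Next row=LF[0]=11
  step 3: row=11, L[11]='i', prepend. Next row=LF[11]=8
  step 4: row=8, L[8]='f', prepend. Next row=LF[8]=3
  step 5: row=3, L[3]='f', prepend. Next row=LF[3]=2
  step 6: row=2, L[2]='u', prepend. Next row=LF[2]=12
  step 7: row=12, L[12]='m', prepend. Next row=LF[12]=10
  step 8: row=10, L[10]='e', prepend. Next row=LF[10]=1
  step 9: row=1, L[1]='l', prepend. Next row=LF[1]=9
  step 10: row=9, L[9]='g', prepend. Next row=LF[9]=6
  step 11: row=6, L[6]='g', prepend. Next row=LF[6]=4
  step 12: row=4, L[4]='i', prepend. Next row=LF[4]=7
  step 13: row=7, L[7]='g', prepend. Next row=LF[7]=5
Reversed output: gigglemuffin$

Answer: gigglemuffin$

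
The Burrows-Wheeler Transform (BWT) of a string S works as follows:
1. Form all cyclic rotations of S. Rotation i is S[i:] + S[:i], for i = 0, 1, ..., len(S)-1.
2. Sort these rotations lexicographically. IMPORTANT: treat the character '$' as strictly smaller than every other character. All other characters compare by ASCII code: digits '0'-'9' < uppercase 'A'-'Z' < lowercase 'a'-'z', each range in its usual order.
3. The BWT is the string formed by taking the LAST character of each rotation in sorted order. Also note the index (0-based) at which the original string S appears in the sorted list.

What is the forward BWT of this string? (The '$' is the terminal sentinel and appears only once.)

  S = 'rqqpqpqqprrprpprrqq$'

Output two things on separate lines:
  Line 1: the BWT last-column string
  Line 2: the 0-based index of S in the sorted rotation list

All 20 rotations (rotation i = S[i:]+S[:i]):
  rot[0] = rqqpqpqqprrprpprrqq$
  rot[1] = qqpqpqqprrprpprrqq$r
  rot[2] = qpqpqqprrprpprrqq$rq
  rot[3] = pqpqqprrprpprrqq$rqq
  rot[4] = qpqqprrprpprrqq$rqqp
  rot[5] = pqqprrprpprrqq$rqqpq
  rot[6] = qqprrprpprrqq$rqqpqp
  rot[7] = qprrprpprrqq$rqqpqpq
  rot[8] = prrprpprrqq$rqqpqpqq
  rot[9] = rrprpprrqq$rqqpqpqqp
  rot[10] = rprpprrqq$rqqpqpqqpr
  rot[11] = prpprrqq$rqqpqpqqprr
  rot[12] = rpprrqq$rqqpqpqqprrp
  rot[13] = pprrqq$rqqpqpqqprrpr
  rot[14] = prrqq$rqqpqpqqprrprp
  rot[15] = rrqq$rqqpqpqqprrprpp
  rot[16] = rqq$rqqpqpqqprrprppr
  rot[17] = qq$rqqpqpqqprrprpprr
  rot[18] = q$rqqpqpqqprrprpprrq
  rot[19] = $rqqpqpqqprrprpprrqq
Sorted (with $ < everything):
  sorted[0] = $rqqpqpqqprrprpprrqq  (last char: 'q')
  sorted[1] = pprrqq$rqqpqpqqprrpr  (last char: 'r')
  sorted[2] = pqpqqprrprpprrqq$rqq  (last char: 'q')
  sorted[3] = pqqprrprpprrqq$rqqpq  (last char: 'q')
  sorted[4] = prpprrqq$rqqpqpqqprr  (last char: 'r')
  sorted[5] = prrprpprrqq$rqqpqpqq  (last char: 'q')
  sorted[6] = prrqq$rqqpqpqqprrprp  (last char: 'p')
  sorted[7] = q$rqqpqpqqprrprpprrq  (last char: 'q')
  sorted[8] = qpqpqqprrprpprrqq$rq  (last char: 'q')
  sorted[9] = qpqqprrprpprrqq$rqqp  (last char: 'p')
  sorted[10] = qprrprpprrqq$rqqpqpq  (last char: 'q')
  sorted[11] = qq$rqqpqpqqprrprpprr  (last char: 'r')
  sorted[12] = qqpqpqqprrprpprrqq$r  (last char: 'r')
  sorted[13] = qqprrprpprrqq$rqqpqp  (last char: 'p')
  sorted[14] = rpprrqq$rqqpqpqqprrp  (last char: 'p')
  sorted[15] = rprpprrqq$rqqpqpqqpr  (last char: 'r')
  sorted[16] = rqq$rqqpqpqqprrprppr  (last char: 'r')
  sorted[17] = rqqpqpqqprrprpprrqq$  (last char: '$')
  sorted[18] = rrprpprrqq$rqqpqpqqp  (last char: 'p')
  sorted[19] = rrqq$rqqpqpqqprrprpp  (last char: 'p')
Last column: qrqqrqpqqpqrrpprr$pp
Original string S is at sorted index 17

Answer: qrqqrqpqqpqrrpprr$pp
17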